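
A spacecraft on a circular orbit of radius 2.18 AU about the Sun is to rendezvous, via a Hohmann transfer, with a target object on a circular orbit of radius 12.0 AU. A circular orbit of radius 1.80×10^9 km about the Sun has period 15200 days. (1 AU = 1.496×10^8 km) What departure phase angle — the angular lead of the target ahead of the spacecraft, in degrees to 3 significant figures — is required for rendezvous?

From Kepler's third law T² = 4π²r³/μ at r = 1.80×10^9 km, T = 15200 days = 15200 × 86400 s = 1.31328×10^9 s: μ = 4π²r³/T² = 1.33494×10^11 km³/s².
In km: r₁ = 2.18 × 1.496×10^8 = 3.26128×10^8 km; r₂ = 12.0 × 1.496×10^8 = 1.7952×10^9 km.
The Hohmann ellipse has a_t = (r₁ + r₂)/2 = 1.060664×10^9 km.
Transfer time t = π√(a_t³/μ) = 2.97020×10^8 s.
Target angular speed ω₂ = √(μ/r₂³) = 4.80355×10^-9 rad/s.
Angle swept by the target during transfer: ω₂·t = 1.42675 rad = 81.747°.
Arrival is 180° from departure on the ellipse, so φ = 180° − 81.747° = 98.3°.

φ = 98.3°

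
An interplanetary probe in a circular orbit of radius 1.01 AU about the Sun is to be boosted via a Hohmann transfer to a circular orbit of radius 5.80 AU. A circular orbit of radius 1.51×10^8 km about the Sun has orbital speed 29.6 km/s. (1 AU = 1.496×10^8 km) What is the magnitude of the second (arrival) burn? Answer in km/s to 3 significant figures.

From the circular-orbit relation v² = μ/r at r = 1.51×10^8 km: μ = v²r = (29.6)² × 1.51×10^8 = 1.32300×10^11 km³/s².
In km: r₁ = 1.01 × 1.496×10^8 = 1.51096×10^8 km; r₂ = 5.80 × 1.496×10^8 = 8.6768×10^8 km.
The Hohmann ellipse has a_t = (r₁ + r₂)/2 = 5.09388×10^8 km.
On the circular orbit at r = 8.6768×10^8 km, v_c = √(μ/r) = 12.348 km/s.
Vis-viva on the transfer ellipse at r = 8.6768×10^8 km gives v_t = √[μ(2/r − 1/a_t)] = 6.7252 km/s.
Δv₂ = |v_t − v_c| = |6.7252 − 12.348| = 5.623 km/s.

Δv₂ = 5.62 km/s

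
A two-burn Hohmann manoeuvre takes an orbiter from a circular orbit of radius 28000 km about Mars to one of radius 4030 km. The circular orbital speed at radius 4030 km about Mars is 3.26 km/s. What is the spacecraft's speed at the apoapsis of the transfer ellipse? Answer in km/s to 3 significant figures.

From the circular-orbit relation v² = μ/r at r = 4030 km: μ = v²r = (3.26)² × 4030 = 42829.2 km³/s².
Semi-major axis of the transfer orbit: a_t = (28000 + 4030)/2 = 16015 km.
At apoapsis, r = 28000 km.
Applying v² = μ(2/r − 1/a_t): v = 0.6204 km/s.

v = 0.620 km/s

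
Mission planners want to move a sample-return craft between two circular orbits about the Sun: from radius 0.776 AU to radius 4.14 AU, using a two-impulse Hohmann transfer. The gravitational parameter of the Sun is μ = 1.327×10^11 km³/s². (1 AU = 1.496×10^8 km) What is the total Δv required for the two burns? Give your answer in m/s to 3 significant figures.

Δv = 16500 m/s

In km: r₁ = 0.776 × 1.496×10^8 = 1.160896×10^8 km; r₂ = 4.14 × 1.496×10^8 = 6.19344×10^8 km.
Transfer-ellipse semi-major axis a_t = (r₁ + r₂)/2 = (1.160896×10^8 + 6.19344×10^8)/2 = 3.677168×10^8 km.
Circular speed at r₁: v₁ = √(μ/r₁) = √(1.327×10^11/1.160896×10^8) = 33.81 km/s.
On the transfer ellipse at r₁, vis-viva equation gives v_p = √[μ(2/r₁ − 1/a_t)] = 43.88 km/s.
First burn Δv₁ = |v_p − v₁| = 10.07 km/s.
Circular speed at r₂: v₂ = √(μ/r₂) = 14.6376 km/s.
Transfer-orbit speed at r₂: v_a = √[μ(2/r₂ − 1/a_t)] = 8.22450 km/s.
Second burn Δv₂ = |v₂ − v_a| = 6.413 km/s.
Δv = Δv₁ + Δv₂ = 10.07 + 6.413 = 16.48 km/s.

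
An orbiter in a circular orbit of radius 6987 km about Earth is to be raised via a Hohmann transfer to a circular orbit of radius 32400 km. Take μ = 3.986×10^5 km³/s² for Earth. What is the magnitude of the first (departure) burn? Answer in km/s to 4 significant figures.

Δv₁ = 2.135 km/s

The Hohmann ellipse has a_t = (r₁ + r₂)/2 = 19693.5 km.
Circular speed at r = 6987 km: v_c = √(μ/r) = 7.553 km/s.
Vis-viva on the transfer ellipse at r = 6987 km gives v_t = √[μ(2/r − 1/a_t)] = 9.688 km/s.
Δv₁ = |v_t − v_c| = |9.688 − 7.553| = 2.135 km/s.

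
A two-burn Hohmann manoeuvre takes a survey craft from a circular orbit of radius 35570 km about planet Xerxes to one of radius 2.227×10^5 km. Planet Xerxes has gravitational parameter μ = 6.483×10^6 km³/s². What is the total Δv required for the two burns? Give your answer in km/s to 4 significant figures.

Δv = 6.792 km/s

Transfer-ellipse semi-major axis a_t = (r₁ + r₂)/2 = (35570 + 2.227×10^5)/2 = 1.29135×10^5 km.
Circular speed at r₁: v₁ = √(μ/r₁) = √(6.483×10^6/35570) = 13.5004 km/s.
On the transfer ellipse at r₁, vis-viva gives v_p = √[μ(2/r₁ − 1/a_t)] = 17.7290 km/s.
First burn Δv₁ = |v_p − v₁| = 4.2286 km/s.
At r₂, v₂ = √(μ/r₂) = 5.395453 km/s.
Transfer-orbit speed at r₂: v_a = √[μ(2/r₂ − 1/a_t)] = 2.831704 km/s.
Second burn Δv₂ = |v₂ − v_a| = 2.5637 km/s.
Total Δv = Δv₁ + Δv₂ = 6.792 km/s.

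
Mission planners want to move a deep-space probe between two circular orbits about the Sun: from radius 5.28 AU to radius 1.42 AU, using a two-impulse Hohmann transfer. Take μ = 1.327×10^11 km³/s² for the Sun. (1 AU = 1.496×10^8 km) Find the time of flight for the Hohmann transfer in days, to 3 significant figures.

In km: r₁ = 5.28 × 1.496×10^8 = 7.89888×10^8 km; r₂ = 1.42 × 1.496×10^8 = 2.12432×10^8 km.
Semi-major axis of the transfer orbit: a_t = (7.89888×10^8 + 2.12432×10^8)/2 = 5.0116×10^8 km.
By Kepler's third law the transfer-orbit period is T = 2π√(a_t³/μ), so t = T/2 = 9.676×10^7 s.
Converting: 9.676×10^7 s ÷ 86400 s/day = 1120 days.

t = 1120 days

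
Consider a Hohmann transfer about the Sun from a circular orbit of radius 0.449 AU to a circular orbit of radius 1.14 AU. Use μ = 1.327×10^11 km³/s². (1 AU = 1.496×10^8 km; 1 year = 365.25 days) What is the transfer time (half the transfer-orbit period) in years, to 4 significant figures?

t = 0.3541 years

In km: r₁ = 0.449 × 1.496×10^8 = 6.71704×10^7 km; r₂ = 1.14 × 1.496×10^8 = 1.70544×10^8 km.
The Hohmann ellipse has a_t = (r₁ + r₂)/2 = 1.188572×10^8 km.
Transfer time t = π√(a_t³/μ) = π√((1.188572×10^8)³ / 1.327×10^11) = 1.1175×10^7 s.
Converting: 1.1175×10^7 s ÷ 3.15576×10^7 s/year (365.25 × 86400) = 0.3541 years.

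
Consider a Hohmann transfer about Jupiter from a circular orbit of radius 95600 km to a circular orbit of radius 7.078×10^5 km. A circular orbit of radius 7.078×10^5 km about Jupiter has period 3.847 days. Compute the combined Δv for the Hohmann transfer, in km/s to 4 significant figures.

From Kepler's third law T² = 4π²r³/μ at r = 7.078×10^5 km, T = 3.847 days = 3.847 × 86400 s = 3.323808×10^5 s: μ = 4π²r³/T² = 1.26713×10^8 km³/s².
Semi-major axis of the transfer orbit: a_t = (95600 + 7.078×10^5)/2 = 4.017×10^5 km.
At r₁ the circular-orbit speed is v₁ = √(μ/r₁) = 36.41 km/s.
On the transfer ellipse at r₁, vis-viva gives v_p = √[μ(2/r₁ − 1/a_t)] = 48.33 km/s.
First burn Δv₁ = |v_p − v₁| = 11.92 km/s.
At r₂, v₂ = √(μ/r₂) = 13.38 km/s.
Transfer-orbit speed at r₂: v_a = √[μ(2/r₂ − 1/a_t)] = 6.527 km/s.
Second burn Δv₂ = |v₂ − v_a| = 6.853 km/s.
Δv = Δv₁ + Δv₂ = 11.92 + 6.853 = 18.77 km/s.

Δv = 18.77 km/s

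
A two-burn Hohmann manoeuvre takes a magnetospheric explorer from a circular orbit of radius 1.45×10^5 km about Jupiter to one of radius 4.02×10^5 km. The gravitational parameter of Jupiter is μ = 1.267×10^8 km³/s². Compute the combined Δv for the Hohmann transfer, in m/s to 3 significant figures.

Transfer-ellipse semi-major axis a_t = (r₁ + r₂)/2 = (1.450×10^5 + 4.020×10^5)/2 = 2.735×10^5 km.
Circular speed at r₁: v₁ = √(μ/r₁) = √(1.267×10^8/1.450×10^5) = 29.5600 km/s.
On the transfer ellipse at r₁, v² = μ(2/r − 1/a) gives v_p = √[μ(2/r₁ − 1/a_t)] = 35.8376 km/s.
First burn Δv₁ = |v_p − v₁| = 6.2776 km/s.
At r₂, v₂ = √(μ/r₂) = 17.753144 km/s.
Transfer-orbit speed at r₂: v_a = √[μ(2/r₂ − 1/a_t)] = 12.926490 km/s.
Second burn Δv₂ = |v₂ − v_a| = 4.8267 km/s.
Total Δv = Δv₁ + Δv₂ = 11.10 km/s.

Δv = 11100 m/s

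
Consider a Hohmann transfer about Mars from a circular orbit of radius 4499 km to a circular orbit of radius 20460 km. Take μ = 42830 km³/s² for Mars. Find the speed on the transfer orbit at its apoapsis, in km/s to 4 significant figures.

v = 0.8687 km/s

The Hohmann ellipse has a_t = (r₁ + r₂)/2 = 12479.5 km.
The apoapsis of the transfer ellipse is at r = 20460 km.
Vis-viva: v = √[μ(2/r − 1/a_t)] = √[42830 × (2/20460 − 1/12479.5)] = 0.8687 km/s.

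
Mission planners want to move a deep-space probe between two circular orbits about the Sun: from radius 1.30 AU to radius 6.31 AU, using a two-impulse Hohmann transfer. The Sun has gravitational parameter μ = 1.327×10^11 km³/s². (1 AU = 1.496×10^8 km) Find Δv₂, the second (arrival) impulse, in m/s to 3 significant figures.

Δv₂ = 4930 m/s

In km: r₁ = 1.30 × 1.496×10^8 = 1.9448×10^8 km; r₂ = 6.31 × 1.496×10^8 = 9.43976×10^8 km.
Semi-major axis of the transfer orbit: a_t = (1.9448×10^8 + 9.43976×10^8)/2 = 5.69228×10^8 km.
On the circular orbit at r = 9.43976×10^8 km, v_c = √(μ/r) = 11.856 km/s.
Vis-viva on the transfer ellipse at r = 9.43976×10^8 km gives v_t = √[μ(2/r − 1/a_t)] = 6.9303 km/s.
Δv₂ = |v_t − v_c| = |6.9303 − 11.856| = 4.926 km/s.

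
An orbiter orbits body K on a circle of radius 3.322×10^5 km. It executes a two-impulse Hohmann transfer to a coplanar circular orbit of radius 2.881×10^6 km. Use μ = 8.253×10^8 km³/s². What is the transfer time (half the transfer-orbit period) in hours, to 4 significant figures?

The Hohmann ellipse has a_t = (r₁ + r₂)/2 = 1.6066×10^6 km.
Transfer time t = π√(a_t³/μ) = π√((1.6066×10^6)³ / 8.253×10^8) = 2.227×10^5 s.
Converting: 2.227×10^5 s ÷ 3600 s/hour = 61.86 hours.

t = 61.86 hours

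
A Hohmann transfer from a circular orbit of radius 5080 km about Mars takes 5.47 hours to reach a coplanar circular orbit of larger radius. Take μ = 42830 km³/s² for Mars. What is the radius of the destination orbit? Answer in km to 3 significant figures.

Transfer time t = 5.47 hours = 19692 s, and t = π√(a_t³/μ).
So a_t = (μ t²/π²)^(1/3) = (42830 × (19692)² / π²)^(1/3) = 11894 km.
Since a_t = (r₁ + r₂)/2, r₂ = 2a_t − r₁ = 2×11894 − 5080 = 18708 km.

r₂ = 18700 km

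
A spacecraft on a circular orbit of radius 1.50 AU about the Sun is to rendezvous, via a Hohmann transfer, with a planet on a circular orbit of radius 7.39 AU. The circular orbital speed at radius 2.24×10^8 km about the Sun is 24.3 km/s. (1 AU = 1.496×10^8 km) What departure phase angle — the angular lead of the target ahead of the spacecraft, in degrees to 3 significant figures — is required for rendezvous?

From the circular-orbit relation v² = μ/r at r = 2.24×10^8 km: μ = v²r = (24.3)² × 2.24×10^8 = 1.32270×10^11 km³/s².
In km: r₁ = 1.50 × 1.496×10^8 = 2.244×10^8 km; r₂ = 7.39 × 1.496×10^8 = 1.105544×10^9 km.
The Hohmann ellipse has a_t = (r₁ + r₂)/2 = 6.64972×10^8 km.
The half-period of the transfer ellipse is t = π√(a_t³/μ) = 1.4812×10^8 s.
The target's mean motion on its circular orbit is ω₂ = √(μ/r₂³) = 9.8939×10^-9 rad/s.
Angle swept by the target during transfer: ω₂·t = 1.4655 rad = 83.97°.
The spacecraft traverses 180° on the transfer ellipse, so the target must lead by 180° − 83.97° = 96.0°.

φ = 96.0°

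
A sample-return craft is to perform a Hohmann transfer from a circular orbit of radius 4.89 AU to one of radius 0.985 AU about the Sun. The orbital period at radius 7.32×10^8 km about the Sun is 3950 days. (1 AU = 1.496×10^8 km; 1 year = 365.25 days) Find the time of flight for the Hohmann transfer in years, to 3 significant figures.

From Kepler's third law T² = 4π²r³/μ at r = 7.32×10^8 km, T = 3950 days = 3950 × 86400 s = 3.4128×10^8 s: μ = 4π²r³/T² = 1.32945×10^11 km³/s².
In km: r₁ = 4.89 × 1.496×10^8 = 7.31544×10^8 km; r₂ = 0.985 × 1.496×10^8 = 1.47356×10^8 km.
Transfer-ellipse semi-major axis a_t = (r₁ + r₂)/2 = (7.31544×10^8 + 1.47356×10^8)/2 = 4.3945×10^8 km.
By Kepler's third law the transfer-orbit period is T = 2π√(a_t³/μ), so t = T/2 = 7.937×10^7 s.
Converting: 7.937×10^7 s ÷ 3.15576×10^7 s/year (365.25 × 86400) = 2.52 years.

t = 2.52 years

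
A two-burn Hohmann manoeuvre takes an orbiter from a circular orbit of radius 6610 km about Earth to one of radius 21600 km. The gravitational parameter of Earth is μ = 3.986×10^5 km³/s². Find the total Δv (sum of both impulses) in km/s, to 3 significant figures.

Δv = 3.20 km/s

Semi-major axis of the transfer orbit: a_t = (6610 + 21600)/2 = 14105 km.
Circular speed at r₁: v₁ = √(μ/r₁) = √(3.986×10^5/6610) = 7.7655 km/s.
On the transfer ellipse at r₁, v² = μ(2/r − 1/a) gives v_p = √[μ(2/r₁ − 1/a_t)] = 9.6097 km/s.
First burn Δv₁ = |v_p − v₁| = 1.844 km/s.
At r₂, v₂ = √(μ/r₂) = 4.296 km/s.
Transfer-orbit speed at r₂: v_a = √[μ(2/r₂ − 1/a_t)] = 2.941 km/s.
Second burn Δv₂ = |v₂ − v_a| = 1.355 km/s.
Δv = Δv₁ + Δv₂ = 1.844 + 1.355 = 3.199 km/s.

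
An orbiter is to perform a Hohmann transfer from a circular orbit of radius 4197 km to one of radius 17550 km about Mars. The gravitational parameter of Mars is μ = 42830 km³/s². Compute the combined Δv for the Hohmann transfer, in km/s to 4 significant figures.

Semi-major axis of the transfer orbit: a_t = (4197 + 17550)/2 = 10873.5 km.
Circular speed at r₁: v₁ = √(μ/r₁) = √(42830/4197) = 3.19451 km/s.
Transfer-orbit speed at r₁ (vis-viva equation): v_p = √[μ(2/r₁ − 1/a_t)] = 4.05843 km/s.
First burn Δv₁ = |v_p − v₁| = 0.86392 km/s.
Circular speed at r₂: v₂ = √(μ/r₂) = 1.5622 km/s.
Transfer-orbit speed at r₂: v_a = √[μ(2/r₂ − 1/a_t)] = 0.97056 km/s.
Second burn Δv₂ = |v₂ − v_a| = 0.59164 km/s.
Δv = Δv₁ + Δv₂ = 0.86392 + 0.59164 = 1.456 km/s.

Δv = 1.456 km/s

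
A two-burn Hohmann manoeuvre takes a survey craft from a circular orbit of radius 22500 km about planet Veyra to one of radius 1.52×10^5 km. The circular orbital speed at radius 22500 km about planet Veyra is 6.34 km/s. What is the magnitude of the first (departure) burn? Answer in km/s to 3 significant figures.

Δv₁ = 2.03 km/s

From the circular-orbit relation v² = μ/r at r = 22500 km: μ = v²r = (6.34)² × 22500 = 9.04401×10^5 km³/s².
Transfer-ellipse semi-major axis a_t = (r₁ + r₂)/2 = (22500 + 1.520×10^5)/2 = 87250 km.
Circular speed at r = 22500 km: v_c = √(μ/r) = 6.340 km/s.
Vis-viva on the transfer ellipse at r = 22500 km gives v_t = √[μ(2/r − 1/a_t)] = 8.368 km/s.
Δv₁ = |v_t − v_c| = |8.368 − 6.340| = 2.028 km/s.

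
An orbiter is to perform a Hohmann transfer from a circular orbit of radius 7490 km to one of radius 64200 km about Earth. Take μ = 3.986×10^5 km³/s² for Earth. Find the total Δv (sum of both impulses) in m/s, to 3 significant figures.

The Hohmann ellipse has a_t = (r₁ + r₂)/2 = 35845 km.
At r₁ the circular-orbit speed is v₁ = √(μ/r₁) = 7.295 km/s.
On the transfer ellipse at r₁, vis-viva equation gives v_p = √[μ(2/r₁ − 1/a_t)] = 9.763 km/s.
First burn Δv₁ = |v_p − v₁| = 2.468 km/s.
At r₂, v₂ = √(μ/r₂) = 2.492 km/s.
Transfer-orbit speed at r₂: v_a = √[μ(2/r₂ − 1/a_t)] = 1.139 km/s.
Second burn Δv₂ = |v₂ − v_a| = 1.353 km/s.
Total Δv = Δv₁ + Δv₂ = 3.821 km/s.

Δv = 3820 m/s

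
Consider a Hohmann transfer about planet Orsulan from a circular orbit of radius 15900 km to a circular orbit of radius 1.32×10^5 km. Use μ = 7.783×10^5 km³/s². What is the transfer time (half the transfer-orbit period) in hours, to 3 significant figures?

Semi-major axis of the transfer orbit: a_t = (15900 + 1.320×10^5)/2 = 73950 km.
Transfer time t = π√(a_t³/μ) = π√((73950)³ / 7.783×10^5) = 71610 s.
Converting: 71610 s ÷ 3600 s/hour = 19.9 hours.

t = 19.9 hours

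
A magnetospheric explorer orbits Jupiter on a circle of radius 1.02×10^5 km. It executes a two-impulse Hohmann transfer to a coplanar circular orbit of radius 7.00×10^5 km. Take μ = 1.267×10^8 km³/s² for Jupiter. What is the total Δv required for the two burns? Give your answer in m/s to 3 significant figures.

Δv = 18000 m/s

Transfer-ellipse semi-major axis a_t = (r₁ + r₂)/2 = (1.020×10^5 + 7.000×10^5)/2 = 4.010×10^5 km.
At r₁ the circular-orbit speed is v₁ = √(μ/r₁) = 35.244 km/s.
Transfer-orbit speed at r₁ (v² = μ(2/r − 1/a)): v_p = √[μ(2/r₁ − 1/a_t)] = 46.566 km/s.
First burn Δv₁ = |v_p − v₁| = 11.32 km/s.
At r₂, v₂ = √(μ/r₂) = 13.4536 km/s.
Transfer-orbit speed at r₂: v_a = √[μ(2/r₂ − 1/a_t)] = 6.78527 km/s.
Second burn Δv₂ = |v₂ − v_a| = 6.668 km/s.
Δv = Δv₁ + Δv₂ = 11.32 + 6.668 = 17.99 km/s.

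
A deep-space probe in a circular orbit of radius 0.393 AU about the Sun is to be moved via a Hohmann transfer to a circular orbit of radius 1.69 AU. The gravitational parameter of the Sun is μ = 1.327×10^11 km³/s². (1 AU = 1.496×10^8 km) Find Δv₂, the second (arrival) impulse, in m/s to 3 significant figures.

In km: r₁ = 0.393 × 1.496×10^8 = 5.87928×10^7 km; r₂ = 1.69 × 1.496×10^8 = 2.52824×10^8 km.
The Hohmann ellipse has a_t = (r₁ + r₂)/2 = 1.558084×10^8 km.
On the circular orbit at r = 2.52824×10^8 km, v_c = √(μ/r) = 22.910 km/s.
Vis-viva on the transfer ellipse at r = 2.52824×10^8 km gives v_t = √[μ(2/r − 1/a_t)] = 14.073 km/s.
Δv₂ = |v_t − v_c| = |14.073 − 22.910| = 8.837 km/s.

Δv₂ = 8840 m/s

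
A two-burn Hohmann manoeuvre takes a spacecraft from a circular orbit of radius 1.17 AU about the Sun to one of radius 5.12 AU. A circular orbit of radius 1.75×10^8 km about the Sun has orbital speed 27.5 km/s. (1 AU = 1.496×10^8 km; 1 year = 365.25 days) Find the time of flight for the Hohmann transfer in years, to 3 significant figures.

t = 2.79 years

From the circular-orbit relation v² = μ/r at r = 1.75×10^8 km: μ = v²r = (27.5)² × 1.75×10^8 = 1.32344×10^11 km³/s².
In km: r₁ = 1.17 × 1.496×10^8 = 1.75032×10^8 km; r₂ = 5.12 × 1.496×10^8 = 7.65952×10^8 km.
Transfer-ellipse semi-major axis a_t = (r₁ + r₂)/2 = (1.75032×10^8 + 7.65952×10^8)/2 = 4.70492×10^8 km.
Transfer time t = π√(a_t³/μ) = π√((4.70492×10^8)³ / 1.32344×10^11) = 8.813×10^7 s.
Converting: 8.813×10^7 s ÷ 3.15576×10^7 s/year (365.25 × 86400) = 2.79 years.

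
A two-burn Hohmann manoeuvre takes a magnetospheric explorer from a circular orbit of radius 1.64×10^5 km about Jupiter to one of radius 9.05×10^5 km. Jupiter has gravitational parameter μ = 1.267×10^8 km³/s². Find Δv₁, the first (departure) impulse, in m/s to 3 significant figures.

Δv₁ = 8370 m/s

The Hohmann ellipse has a_t = (r₁ + r₂)/2 = 5.345×10^5 km.
Circular speed at r = 1.640×10^5 km: v_c = √(μ/r) = 27.795 km/s.
Vis-viva on the transfer ellipse at r = 1.640×10^5 km gives v_t = √[μ(2/r − 1/a_t)] = 36.167 km/s.
Δv₁ = |v_t − v_c| = |36.167 − 27.795| = 8.372 km/s.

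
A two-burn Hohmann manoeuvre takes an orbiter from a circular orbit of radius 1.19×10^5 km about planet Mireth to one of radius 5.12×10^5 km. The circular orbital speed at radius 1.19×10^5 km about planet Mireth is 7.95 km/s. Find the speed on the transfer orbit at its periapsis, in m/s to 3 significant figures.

v = 10100 m/s

From the circular-orbit relation v² = μ/r at r = 1.19×10^5 km: μ = v²r = (7.95)² × 1.19×10^5 = 7.52110×10^6 km³/s².
Transfer-ellipse semi-major axis a_t = (r₁ + r₂)/2 = (1.190×10^5 + 5.120×10^5)/2 = 3.155×10^5 km.
The periapsis of the transfer ellipse is at r = 1.190×10^5 km.
Vis-viva: v = √[μ(2/r − 1/a_t)] = √[7.52110×10^6 × (2/1.190×10^5 − 1/3.155×10^5)] = 10.13 km/s.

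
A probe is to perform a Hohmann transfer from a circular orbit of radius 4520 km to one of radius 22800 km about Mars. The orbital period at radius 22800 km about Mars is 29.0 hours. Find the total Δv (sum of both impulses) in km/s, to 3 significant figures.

From Kepler's third law T² = 4π²r³/μ at r = 22800 km, T = 29.0 hours = 29.0 × 3600 s = 1.044×10^5 s: μ = 4π²r³/T² = 42930.2 km³/s².
Semi-major axis of the transfer orbit: a_t = (4520 + 22800)/2 = 13660 km.
Circular speed at r₁: v₁ = √(μ/r₁) = √(42930.2/4520) = 3.0819 km/s.
On the transfer ellipse at r₁, v² = μ(2/r − 1/a) gives v_p = √[μ(2/r₁ − 1/a_t)] = 3.9816 km/s.
First burn Δv₁ = |v_p − v₁| = 0.8997 km/s.
Circular speed at r₂: v₂ = √(μ/r₂) = 1.3722 km/s.
Transfer-orbit speed at r₂: v_a = √[μ(2/r₂ − 1/a_t)] = 0.78933 km/s.
Second burn Δv₂ = |v₂ − v_a| = 0.5829 km/s.
Δv = Δv₁ + Δv₂ = 0.8997 + 0.5829 = 1.483 km/s.

Δv = 1.48 km/s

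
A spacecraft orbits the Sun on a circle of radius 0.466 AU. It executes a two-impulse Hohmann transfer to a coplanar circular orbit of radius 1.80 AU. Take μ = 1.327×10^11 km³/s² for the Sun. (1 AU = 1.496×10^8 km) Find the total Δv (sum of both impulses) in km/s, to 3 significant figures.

Δv = 19.3 km/s

In km: r₁ = 0.466 × 1.496×10^8 = 6.97136×10^7 km; r₂ = 1.80 × 1.496×10^8 = 2.6928×10^8 km.
The Hohmann ellipse has a_t = (r₁ + r₂)/2 = 1.694968×10^8 km.
At r₁ the circular-orbit speed is v₁ = √(μ/r₁) = 43.63 km/s.
On the transfer ellipse at r₁, vis-viva equation gives v_p = √[μ(2/r₁ − 1/a_t)] = 54.99 km/s.
First burn Δv₁ = |v_p − v₁| = 11.36 km/s.
Circular speed at r₂: v₂ = √(μ/r₂) = 22.199 km/s.
Transfer-orbit speed at r₂: v_a = √[μ(2/r₂ − 1/a_t)] = 14.237 km/s.
Second burn Δv₂ = |v₂ − v_a| = 7.962 km/s.
Total Δv = Δv₁ + Δv₂ = 19.32 km/s.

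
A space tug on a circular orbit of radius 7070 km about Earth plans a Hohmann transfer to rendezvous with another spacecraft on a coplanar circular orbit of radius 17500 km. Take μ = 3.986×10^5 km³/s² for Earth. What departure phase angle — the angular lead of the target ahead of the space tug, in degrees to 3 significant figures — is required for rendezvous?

Semi-major axis of the transfer orbit: a_t = (7070 + 17500)/2 = 12285 km.
Transfer time t = π√(a_t³/μ) = 6776 s.
Target angular speed ω₂ = √(μ/r₂³) = 2.727×10^-4 rad/s.
Angle swept by the target during transfer: ω₂·t = 1.848 rad = 105.9°.
Arrival is 180° from departure on the ellipse, so φ = 180° − 105.9° = 74.1°.

φ = 74.1°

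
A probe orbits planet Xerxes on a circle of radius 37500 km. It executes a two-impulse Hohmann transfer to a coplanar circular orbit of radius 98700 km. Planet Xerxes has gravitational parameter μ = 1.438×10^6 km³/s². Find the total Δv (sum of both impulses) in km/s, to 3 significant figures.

Δv = 2.25 km/s

Transfer-ellipse semi-major axis a_t = (r₁ + r₂)/2 = (37500 + 98700)/2 = 68100 km.
At r₁ the circular-orbit speed is v₁ = √(μ/r₁) = 6.192469 km/s.
Transfer-orbit speed at r₁ (vis-viva): v_p = √[μ(2/r₁ − 1/a_t)] = 7.455020 km/s.
First burn Δv₁ = |v_p − v₁| = 1.2626 km/s.
At r₂, v₂ = √(μ/r₂) = 3.816989 km/s.
Transfer-orbit speed at r₂: v_a = √[μ(2/r₂ − 1/a_t)] = 2.832455 km/s.
Second burn Δv₂ = |v₂ − v_a| = 0.98453 km/s.
Total Δv = Δv₁ + Δv₂ = 2.247 km/s.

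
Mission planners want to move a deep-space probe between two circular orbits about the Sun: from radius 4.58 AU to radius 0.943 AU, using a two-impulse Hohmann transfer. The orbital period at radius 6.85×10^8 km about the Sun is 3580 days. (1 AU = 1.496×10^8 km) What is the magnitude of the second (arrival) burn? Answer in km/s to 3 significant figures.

Δv₂ = 8.83 km/s

From Kepler's third law T² = 4π²r³/μ at r = 6.85×10^8 km, T = 3580 days = 3580 × 86400 s = 3.09312×10^8 s: μ = 4π²r³/T² = 1.32629×10^11 km³/s².
In km: r₁ = 4.58 × 1.496×10^8 = 6.85168×10^8 km; r₂ = 0.943 × 1.496×10^8 = 1.410728×10^8 km.
Transfer-ellipse semi-major axis a_t = (r₁ + r₂)/2 = (6.85168×10^8 + 1.410728×10^8)/2 = 4.131204×10^8 km.
On the circular orbit at r = 1.410728×10^8 km, v_c = √(μ/r) = 30.66178 km/s.
Vis-viva on the transfer ellipse at r = 1.410728×10^8 km gives v_t = √[μ(2/r − 1/a_t)] = 39.48731 km/s.
Δv₂ = |v_t − v_c| = |39.48731 − 30.66178| = 8.826 km/s.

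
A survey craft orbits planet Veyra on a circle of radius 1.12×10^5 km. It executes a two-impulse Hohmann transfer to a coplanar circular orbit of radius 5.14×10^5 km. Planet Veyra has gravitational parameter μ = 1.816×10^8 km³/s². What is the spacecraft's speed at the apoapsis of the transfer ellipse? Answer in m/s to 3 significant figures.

v = 11200 m/s

Semi-major axis of the transfer orbit: a_t = (1.120×10^5 + 5.140×10^5)/2 = 3.130×10^5 km.
At apoapsis, r = 5.140×10^5 km.
Applying v² = μ(2/r − 1/a_t): v = 11.24 km/s.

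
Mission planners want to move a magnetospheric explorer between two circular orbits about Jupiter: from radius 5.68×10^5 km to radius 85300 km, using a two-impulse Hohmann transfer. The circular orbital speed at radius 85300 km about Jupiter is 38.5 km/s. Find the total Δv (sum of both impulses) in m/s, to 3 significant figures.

Δv = 19600 m/s

From the circular-orbit relation v² = μ/r at r = 85300 km: μ = v²r = (38.5)² × 85300 = 1.26436×10^8 km³/s².
The Hohmann ellipse has a_t = (r₁ + r₂)/2 = 3.2665×10^5 km.
At r₁ the circular-orbit speed is v₁ = √(μ/r₁) = 14.9197 km/s.
Transfer-orbit speed at r₁ (vis-viva): v_a = √[μ(2/r₁ − 1/a_t)] = 7.62420 km/s.
First burn Δv₁ = |v_a − v₁| = 7.2955 km/s.
At r₂, v₂ = √(μ/r₂) = 38.500 km/s.
Transfer-orbit speed at r₂: v_p = √[μ(2/r₂ − 1/a_t)] = 50.768 km/s.
Second burn Δv₂ = |v₂ − v_p| = 12.268 km/s.
Δv = Δv₁ + Δv₂ = 7.2955 + 12.268 = 19.56 km/s.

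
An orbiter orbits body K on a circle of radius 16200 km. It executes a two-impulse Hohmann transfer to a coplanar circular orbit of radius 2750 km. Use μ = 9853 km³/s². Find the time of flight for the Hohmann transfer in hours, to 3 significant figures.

Semi-major axis of the transfer orbit: a_t = (16200 + 2750)/2 = 9475 km.
Transfer time t = π√(a_t³/μ) = π√((9475)³ / 9853) = 29190 s.
Converting: 29190 s ÷ 3600 s/hour = 8.11 hours.

t = 8.11 hours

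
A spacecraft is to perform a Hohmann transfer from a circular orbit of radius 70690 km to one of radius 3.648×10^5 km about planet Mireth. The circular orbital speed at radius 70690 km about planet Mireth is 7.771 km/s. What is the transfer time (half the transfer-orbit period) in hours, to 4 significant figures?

t = 42.92 hours

From the circular-orbit relation v² = μ/r at r = 70690 km: μ = v²r = (7.771)² × 70690 = 4.26886×10^6 km³/s².
The Hohmann ellipse has a_t = (r₁ + r₂)/2 = 2.17745×10^5 km.
Transfer time t = π√(a_t³/μ) = π√((2.17745×10^5)³ / 4.26886×10^6) = 1.545×10^5 s.
Converting: 1.545×10^5 s ÷ 3600 s/hour = 42.92 hours.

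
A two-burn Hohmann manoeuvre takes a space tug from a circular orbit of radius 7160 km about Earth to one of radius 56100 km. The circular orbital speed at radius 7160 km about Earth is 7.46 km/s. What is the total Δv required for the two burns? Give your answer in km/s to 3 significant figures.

Δv = 3.87 km/s

From the circular-orbit relation v² = μ/r at r = 7160 km: μ = v²r = (7.46)² × 7160 = 3.98465×10^5 km³/s².
Semi-major axis of the transfer orbit: a_t = (7160 + 56100)/2 = 31630 km.
At r₁ the circular-orbit speed is v₁ = √(μ/r₁) = 7.460 km/s.
Transfer-orbit speed at r₁ (v² = μ(2/r − 1/a)): v_p = √[μ(2/r₁ − 1/a_t)] = 9.935 km/s.
First burn Δv₁ = |v_p − v₁| = 2.475 km/s.
At r₂, v₂ = √(μ/r₂) = 2.665 km/s.
Transfer-orbit speed at r₂: v_a = √[μ(2/r₂ − 1/a_t)] = 1.268 km/s.
Second burn Δv₂ = |v₂ − v_a| = 1.397 km/s.
Total Δv = Δv₁ + Δv₂ = 3.872 km/s.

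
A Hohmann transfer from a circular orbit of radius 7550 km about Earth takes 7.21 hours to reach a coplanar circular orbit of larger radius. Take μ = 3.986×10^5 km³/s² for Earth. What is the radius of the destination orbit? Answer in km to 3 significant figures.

Transfer time t = 7.21 hours = 25956 s, and t = π√(a_t³/μ).
So a_t = (μ t²/π²)^(1/3) = (3.986×10^5 × (25956)² / π²)^(1/3) = 30077 km.
Since a_t = (r₁ + r₂)/2, r₂ = 2a_t − r₁ = 2×30077 − 7550 = 52604 km.

r₂ = 52600 km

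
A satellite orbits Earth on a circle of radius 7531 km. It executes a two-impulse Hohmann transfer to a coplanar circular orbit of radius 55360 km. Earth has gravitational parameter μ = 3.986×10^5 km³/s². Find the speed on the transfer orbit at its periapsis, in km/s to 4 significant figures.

Semi-major axis of the transfer orbit: a_t = (7531 + 55360)/2 = 31445.5 km.
The periapsis of the transfer ellipse is at r = 7531 km.
Applying v² = μ(2/r − 1/a_t): v = 9.653 km/s.

v = 9.653 km/s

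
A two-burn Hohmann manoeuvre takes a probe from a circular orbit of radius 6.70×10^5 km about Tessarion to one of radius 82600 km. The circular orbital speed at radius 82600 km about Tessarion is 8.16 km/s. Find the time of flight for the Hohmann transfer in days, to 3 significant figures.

From the circular-orbit relation v² = μ/r at r = 82600 km: μ = v²r = (8.16)² × 82600 = 5.49997×10^6 km³/s².
Transfer-ellipse semi-major axis a_t = (r₁ + r₂)/2 = (6.700×10^5 + 82600)/2 = 3.763×10^5 km.
Half the transfer-orbit period gives t = π√(a_t³/μ) = 3.092×10^5 s.
Converting: 3.092×10^5 s ÷ 86400 s/day = 3.58 days.

t = 3.58 days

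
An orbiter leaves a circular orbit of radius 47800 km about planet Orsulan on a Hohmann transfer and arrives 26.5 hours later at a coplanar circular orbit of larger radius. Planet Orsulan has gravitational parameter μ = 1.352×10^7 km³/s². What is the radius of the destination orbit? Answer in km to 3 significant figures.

r₂ = 4.16×10^5 km

Transfer time t = 26.5 hours = 95400 s, and t = π√(a_t³/μ).
So a_t = (μ t²/π²)^(1/3) = (1.352×10^7 × (95400)² / π²)^(1/3) = 2.3188×10^5 km.
Since a_t = (r₁ + r₂)/2, r₂ = 2a_t − r₁ = 2×2.3188×10^5 − 47800 = 4.1596×10^5 km.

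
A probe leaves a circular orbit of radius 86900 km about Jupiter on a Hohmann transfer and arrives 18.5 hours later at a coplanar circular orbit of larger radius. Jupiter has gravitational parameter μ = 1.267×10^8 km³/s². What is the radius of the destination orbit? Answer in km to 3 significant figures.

r₂ = 6.83×10^5 km

Transfer time t = 18.5 hours = 66600 s, and t = π√(a_t³/μ).
So a_t = (μ t²/π²)^(1/3) = (1.267×10^8 × (66600)² / π²)^(1/3) = 3.8472×10^5 km.
Since a_t = (r₁ + r₂)/2, r₂ = 2a_t − r₁ = 2×3.8472×10^5 − 86900 = 6.8254×10^5 km.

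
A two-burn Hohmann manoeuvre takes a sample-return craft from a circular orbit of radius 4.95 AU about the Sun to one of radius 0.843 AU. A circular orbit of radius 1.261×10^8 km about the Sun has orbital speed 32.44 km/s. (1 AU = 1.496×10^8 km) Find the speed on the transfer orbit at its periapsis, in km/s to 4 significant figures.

v = 42.41 km/s

From the circular-orbit relation v² = μ/r at r = 1.261×10^8 km: μ = v²r = (32.44)² × 1.261×10^8 = 1.32702×10^11 km³/s².
In km: r₁ = 4.95 × 1.496×10^8 = 7.4052×10^8 km; r₂ = 0.843 × 1.496×10^8 = 1.261128×10^8 km.
Transfer-ellipse semi-major axis a_t = (r₁ + r₂)/2 = (7.4052×10^8 + 1.261128×10^8)/2 = 4.333164×10^8 km.
The periapsis of the transfer ellipse is at r = 1.261128×10^8 km.
Applying v² = μ(2/r − 1/a_t): v = 42.41 km/s.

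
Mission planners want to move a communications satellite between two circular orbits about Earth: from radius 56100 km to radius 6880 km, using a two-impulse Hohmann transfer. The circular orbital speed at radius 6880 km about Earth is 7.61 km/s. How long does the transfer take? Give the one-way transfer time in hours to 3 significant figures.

From the circular-orbit relation v² = μ/r at r = 6880 km: μ = v²r = (7.61)² × 6880 = 3.98435×10^5 km³/s².
The Hohmann ellipse has a_t = (r₁ + r₂)/2 = 31490 km.
Transfer time t = π√(a_t³/μ) = π√((31490)³ / 3.98435×10^5) = 27812 s.
Converting: 27812 s ÷ 3600 s/hour = 7.73 hours.

t = 7.73 hours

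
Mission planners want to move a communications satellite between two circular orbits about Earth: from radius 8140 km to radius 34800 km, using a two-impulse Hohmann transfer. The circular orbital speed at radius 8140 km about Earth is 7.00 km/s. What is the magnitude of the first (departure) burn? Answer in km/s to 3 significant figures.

Δv₁ = 1.91 km/s

From the circular-orbit relation v² = μ/r at r = 8140 km: μ = v²r = (7.00)² × 8140 = 3.98860×10^5 km³/s².
The Hohmann ellipse has a_t = (r₁ + r₂)/2 = 21470 km.
On the circular orbit at r = 8140 km, v_c = √(μ/r) = 7.000 km/s.
Transfer-orbit speed at the same r (vis-viva, a = a_t): v_t = √[μ(2/r − 1/a_t)] = 8.912 km/s.
Δv₁ = |v_t − v_c| = |8.912 − 7.000| = 1.912 km/s.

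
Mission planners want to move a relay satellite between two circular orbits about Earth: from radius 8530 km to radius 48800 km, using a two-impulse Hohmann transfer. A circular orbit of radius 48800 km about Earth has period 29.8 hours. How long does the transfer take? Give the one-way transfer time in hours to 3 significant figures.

t = 6.71 hours

From Kepler's third law T² = 4π²r³/μ at r = 48800 km, T = 29.8 hours = 29.8 × 3600 s = 1.0728×10^5 s: μ = 4π²r³/T² = 3.98641×10^5 km³/s².
The Hohmann ellipse has a_t = (r₁ + r₂)/2 = 28665 km.
Transfer time t = π√(a_t³/μ) = π√((28665)³ / 3.98641×10^5) = 24150 s.
Converting: 24150 s ÷ 3600 s/hour = 6.71 hours.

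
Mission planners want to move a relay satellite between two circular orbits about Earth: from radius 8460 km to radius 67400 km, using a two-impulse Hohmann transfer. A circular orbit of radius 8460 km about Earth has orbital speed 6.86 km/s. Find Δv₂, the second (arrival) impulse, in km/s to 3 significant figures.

From the circular-orbit relation v² = μ/r at r = 8460 km: μ = v²r = (6.86)² × 8460 = 3.98124×10^5 km³/s².
The Hohmann ellipse has a_t = (r₁ + r₂)/2 = 37930 km.
Circular speed at r = 67400 km: v_c = √(μ/r) = 2.4304 km/s.
Vis-viva on the transfer ellipse at r = 67400 km gives v_t = √[μ(2/r − 1/a_t)] = 1.1478 km/s.
Δv₂ = |v_t − v_c| = |1.1478 − 2.4304| = 1.283 km/s.

Δv₂ = 1.28 km/s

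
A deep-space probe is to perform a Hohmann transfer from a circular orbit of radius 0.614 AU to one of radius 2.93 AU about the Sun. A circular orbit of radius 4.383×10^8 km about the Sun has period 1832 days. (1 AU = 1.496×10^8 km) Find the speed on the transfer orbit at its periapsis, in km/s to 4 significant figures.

From Kepler's third law T² = 4π²r³/μ at r = 4.383×10^8 km, T = 1832 days = 1832 × 86400 s = 1.582848×10^8 s: μ = 4π²r³/T² = 1.32677×10^11 km³/s².
In km: r₁ = 0.614 × 1.496×10^8 = 9.18544×10^7 km; r₂ = 2.93 × 1.496×10^8 = 4.38328×10^8 km.
Transfer-ellipse semi-major axis a_t = (r₁ + r₂)/2 = (9.18544×10^7 + 4.38328×10^8)/2 = 2.650912×10^8 km.
At periapsis, r = 9.18544×10^7 km.
From the vis-viva equation, v = √[μ(2/r − 1/a_t)] = 48.87 km/s.

v = 48.87 km/s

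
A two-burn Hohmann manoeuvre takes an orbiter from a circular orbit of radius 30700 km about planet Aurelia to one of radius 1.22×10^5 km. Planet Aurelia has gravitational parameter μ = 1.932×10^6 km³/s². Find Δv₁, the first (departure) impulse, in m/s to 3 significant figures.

Δv₁ = 2090 m/s

The Hohmann ellipse has a_t = (r₁ + r₂)/2 = 76350 km.
Circular speed at r = 30700 km: v_c = √(μ/r) = 7.9329 km/s.
Transfer-orbit speed at the same r (vis-viva, a = a_t): v_t = √[μ(2/r − 1/a_t)] = 10.028 km/s.
Δv₁ = |v_t − v_c| = |10.028 − 7.9329| = 2.095 km/s.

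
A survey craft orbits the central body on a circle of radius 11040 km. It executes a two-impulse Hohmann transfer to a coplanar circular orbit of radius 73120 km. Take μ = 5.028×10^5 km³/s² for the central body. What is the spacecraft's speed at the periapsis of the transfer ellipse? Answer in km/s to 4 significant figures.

v = 8.896 km/s

Semi-major axis of the transfer orbit: a_t = (11040 + 73120)/2 = 42080 km.
At periapsis, r = 11040 km.
From the vis-viva equation, v = √[μ(2/r − 1/a_t)] = 8.896 km/s.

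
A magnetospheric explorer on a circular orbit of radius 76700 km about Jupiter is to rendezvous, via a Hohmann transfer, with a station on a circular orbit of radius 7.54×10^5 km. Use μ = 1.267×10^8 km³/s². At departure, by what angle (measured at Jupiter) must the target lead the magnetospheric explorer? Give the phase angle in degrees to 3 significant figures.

φ = 106°

Semi-major axis of the transfer orbit: a_t = (76700 + 7.540×10^5)/2 = 4.1535×10^5 km.
Transfer time t = π√(a_t³/μ) = 74711 s.
Target angular speed ω₂ = √(μ/r₂³) = 1.7192×10^-5 rad/s.
Angle swept by the target during transfer: ω₂·t = 1.2844 rad = 73.59°.
The magnetospheric explorer traverses 180° on the transfer ellipse, so the target must lead by 180° − 73.59° = 106°.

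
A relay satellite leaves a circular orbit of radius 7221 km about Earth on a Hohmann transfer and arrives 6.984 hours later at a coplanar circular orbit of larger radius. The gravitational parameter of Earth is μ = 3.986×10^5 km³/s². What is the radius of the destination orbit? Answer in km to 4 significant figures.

Transfer time t = 6.984 hours = 25142.4 s, and t = π√(a_t³/μ).
So a_t = (μ t²/π²)^(1/3) = (3.986×10^5 × (25142.4)² / π²)^(1/3) = 29445 km.
Since a_t = (r₁ + r₂)/2, r₂ = 2a_t − r₁ = 2×29445 − 7221 = 51669 km.

r₂ = 51670 km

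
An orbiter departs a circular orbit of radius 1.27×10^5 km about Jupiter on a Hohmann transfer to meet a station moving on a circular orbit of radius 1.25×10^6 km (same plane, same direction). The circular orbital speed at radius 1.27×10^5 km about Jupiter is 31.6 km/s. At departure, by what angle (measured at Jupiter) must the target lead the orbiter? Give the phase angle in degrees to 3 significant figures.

From the circular-orbit relation v² = μ/r at r = 1.27×10^5 km: μ = v²r = (31.6)² × 1.27×10^5 = 1.26817×10^8 km³/s².
Transfer-ellipse semi-major axis a_t = (r₁ + r₂)/2 = (1.270×10^5 + 1.250×10^6)/2 = 6.885×10^5 km.
The half-period of the transfer ellipse is t = π√(a_t³/μ) = 1.5937×10^5 s.
The target's mean motion on its circular orbit is ω₂ = √(μ/r₂³) = 8.0579×10^-6 rad/s.
Angle swept by the target during transfer: ω₂·t = 1.2842 rad = 73.58°.
Arrival is 180° from departure on the ellipse, so φ = 180° − 73.58° = 106°.

φ = 106°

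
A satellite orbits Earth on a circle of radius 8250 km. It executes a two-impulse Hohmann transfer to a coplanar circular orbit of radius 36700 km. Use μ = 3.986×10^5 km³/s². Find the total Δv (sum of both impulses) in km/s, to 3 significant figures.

Δv = 3.23 km/s

Semi-major axis of the transfer orbit: a_t = (8250 + 36700)/2 = 22475 km.
Circular speed at r₁: v₁ = √(μ/r₁) = √(3.986×10^5/8250) = 6.951 km/s.
On the transfer ellipse at r₁, vis-viva gives v_p = √[μ(2/r₁ − 1/a_t)] = 8.882 km/s.
First burn Δv₁ = |v_p − v₁| = 1.931 km/s.
At r₂, v₂ = √(μ/r₂) = 3.296 km/s.
Transfer-orbit speed at r₂: v_a = √[μ(2/r₂ − 1/a_t)] = 1.997 km/s.
Second burn Δv₂ = |v₂ − v_a| = 1.299 km/s.
Δv = Δv₁ + Δv₂ = 1.931 + 1.299 = 3.230 km/s.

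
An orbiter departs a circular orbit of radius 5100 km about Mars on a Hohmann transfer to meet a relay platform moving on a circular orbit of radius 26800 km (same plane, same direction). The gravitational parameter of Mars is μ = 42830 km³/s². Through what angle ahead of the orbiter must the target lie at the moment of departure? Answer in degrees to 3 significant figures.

Transfer-ellipse semi-major axis a_t = (r₁ + r₂)/2 = (5100 + 26800)/2 = 15950 km.
The half-period of the transfer ellipse is t = π√(a_t³/μ) = 30579 s.
The target's mean motion on its circular orbit is ω₂ = √(μ/r₂³) = 4.7171×10^-5 rad/s.
Angle swept by the target during transfer: ω₂·t = 1.4424 rad = 82.64°.
Arrival is 180° from departure on the ellipse, so φ = 180° − 82.64° = 97.4°.

φ = 97.4°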